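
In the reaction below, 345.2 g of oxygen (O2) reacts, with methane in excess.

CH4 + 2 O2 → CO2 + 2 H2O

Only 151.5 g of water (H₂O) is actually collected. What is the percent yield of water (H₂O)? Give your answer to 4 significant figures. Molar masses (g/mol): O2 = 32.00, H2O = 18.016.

77.95 %

n(O2) = 345.20 g / 32.00 g/mol = 10.787 mol.
From the equation the O2:H2O mole ratio is 2:2, so n(H2O) = 10.787 × 2/2 = 10.787 mol.
Mass of H2O = 10.787 mol × 18.016 g/mol = 194.35 g.
This is the theoretical yield. Percent yield = 151.5 g / 194.35 g × 100% = 77.953%.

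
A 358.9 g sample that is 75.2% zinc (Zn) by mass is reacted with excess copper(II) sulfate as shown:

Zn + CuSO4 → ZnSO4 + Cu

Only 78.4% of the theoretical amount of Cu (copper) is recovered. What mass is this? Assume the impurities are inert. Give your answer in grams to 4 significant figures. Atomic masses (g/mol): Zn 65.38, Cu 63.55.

Pure Zn available = 358.9 g × 0.752 = 269.89 g.
M(Zn) = 65.38 g/mol.
M(Cu) = 63.55 g/mol.
n(Zn) = 269.89 g / 65.38 g/mol = 4.1281 mol.
From the equation the Zn:Cu mole ratio is 1:1, so n(Cu) = 4.1281 × 1/1 = 4.1281 mol.
Mass of Cu = 4.1281 mol × 63.55 g/mol = 262.34 g.
Actual mass collected = 262.34 g × 0.784 = 205.67 g.

205.7 g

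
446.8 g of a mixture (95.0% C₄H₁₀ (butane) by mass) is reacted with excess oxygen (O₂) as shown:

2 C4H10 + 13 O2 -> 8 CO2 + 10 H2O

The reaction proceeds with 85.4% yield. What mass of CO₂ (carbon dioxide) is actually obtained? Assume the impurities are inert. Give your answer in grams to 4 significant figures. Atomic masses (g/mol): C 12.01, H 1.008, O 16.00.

Pure C4H10 available = 446.8 g × 0.950 = 424.46 g.
M(C4H10) = 4(12.01) + 10(1.008) = 58.12 g/mol.
M(CO2) = 12.01 + 2(16.00) = 44.01 g/mol.
n(C4H10) = 424.46 g / 58.12 g/mol = 7.3032 mol.
From the equation the C4H10:CO2 mole ratio is 2:8, so n(CO2) = 7.3032 × 8/2 = 29.213 mol.
Mass of CO2 = 29.213 mol × 44.01 g/mol = 1285.6 g.
Actual mass collected = 1285.6 g × 0.854 = 1097.9 g.

1098 g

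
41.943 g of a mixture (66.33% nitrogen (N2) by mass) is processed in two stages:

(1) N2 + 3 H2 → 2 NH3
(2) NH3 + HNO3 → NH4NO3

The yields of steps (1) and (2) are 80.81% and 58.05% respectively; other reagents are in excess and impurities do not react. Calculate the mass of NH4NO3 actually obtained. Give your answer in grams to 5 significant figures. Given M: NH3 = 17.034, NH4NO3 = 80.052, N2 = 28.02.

74.571 g

Pure N2 = 41.943 × 0.6633 = 27.8208 g.
n(N2) = 27.8208 / 28.02 = 0.992891 mol.
Step 1 (N2:NH3 = 1:2): theoretical n(NH3) = 1.98578 mol; at 80.81% yield, n(NH3) = 1.60471 mol.
Step 2 (NH3:NH4NO3 = 1:1): theoretical n(NH4NO3) = 1.60471 mol, so theoretical mass = 1.60471 × 80.052 = 128.460 g.
At 58.05% yield, actual mass of NH4NO3 = 128.460 × 0.5805 = 74.5712 g.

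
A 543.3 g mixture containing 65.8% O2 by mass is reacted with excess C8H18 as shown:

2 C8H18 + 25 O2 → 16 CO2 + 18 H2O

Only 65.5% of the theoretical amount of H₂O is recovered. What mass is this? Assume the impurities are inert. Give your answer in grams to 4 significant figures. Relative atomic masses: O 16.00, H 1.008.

94.92 g

Pure O2 available = 543.3 g × 0.658 = 357.49 g.
M(O2) = 2(16.00) = 32.00 g/mol.
M(H2O) = 2(1.008) + 16.00 = 18.016 g/mol.
n(O2) = 357.49 g / 32.00 g/mol = 11.172 mol.
From the equation the O2:H2O mole ratio is 25:18, so n(H2O) = 11.172 × 18/25 = 8.0436 mol.
Mass of H2O = 8.0436 mol × 18.016 g/mol = 144.91 g.
Actual mass collected = 144.91 g × 0.655 = 94.918 g.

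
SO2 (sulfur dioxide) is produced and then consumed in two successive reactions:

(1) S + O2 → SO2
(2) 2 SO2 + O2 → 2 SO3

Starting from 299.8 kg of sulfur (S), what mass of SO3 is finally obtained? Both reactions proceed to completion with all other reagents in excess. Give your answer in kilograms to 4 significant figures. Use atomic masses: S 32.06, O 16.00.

748.7 kg

M(S) = 32.06 g/mol.
M(SO3) = 32.06 + 3(16.00) = 80.06 g/mol.
299.8 kg = 299800 g.
n(S) = 299800 / 32.06 = 9351.2 mol.
Step 1 gives a 1:1 ratio of S to SO2, so n(SO2) = 9351.2 mol.
In step 2 the SO2:SO3 ratio is 2:2, so n(SO3) = 9351.2 mol.
Mass of SO3 = 9351.2 × 80.06 = 748660 g = 748.7 kg.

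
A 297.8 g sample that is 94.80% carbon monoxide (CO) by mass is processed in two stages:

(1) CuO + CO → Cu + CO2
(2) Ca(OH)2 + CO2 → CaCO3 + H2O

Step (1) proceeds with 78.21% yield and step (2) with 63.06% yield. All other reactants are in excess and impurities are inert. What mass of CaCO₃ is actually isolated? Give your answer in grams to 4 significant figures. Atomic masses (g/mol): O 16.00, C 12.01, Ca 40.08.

Pure CO = 297.8 × 0.9480 = 282.31 g.
M(CO) = 12.01 + 16.00 = 28.01 g/mol.
M(CaCO3) = 40.08 + 12.01 + 3(16.00) = 100.09 g/mol.
n(CO) = 282.31 / 28.01 = 10.079 mol.
Step 1 (CO:CO2 = 1:1): theoretical n(CO2) = 10.079 mol; at 78.21% yield, n(CO2) = 7.8828 mol.
Step 2 (CO2:CaCO3 = 1:1): theoretical n(CaCO3) = 7.8828 mol, so theoretical mass = 7.8828 × 100.09 = 788.99 g.
At 63.06% yield, actual mass of CaCO3 = 788.99 × 0.6306 = 497.54 g.

497.5 g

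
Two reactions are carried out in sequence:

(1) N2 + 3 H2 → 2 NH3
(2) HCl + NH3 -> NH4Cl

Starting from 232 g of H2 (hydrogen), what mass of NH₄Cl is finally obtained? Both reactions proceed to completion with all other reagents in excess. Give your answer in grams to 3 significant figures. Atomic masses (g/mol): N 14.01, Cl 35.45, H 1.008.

4100 g

M(H2) = 2(1.008) = 2.016 g/mol.
M(NH4Cl) = 14.01 + 4(1.008) + 35.45 = 53.492 g/mol.
n(H2) = 232.0 / 2.016 = 115.1 mol.
Step 1 gives a 3:2 ratio of H2 to NH3, so n(NH3) = 76.72 mol.
In step 2 the NH3:NH4Cl ratio is 1:1, so n(NH4Cl) = 76.72 mol.
Mass of NH4Cl = 76.72 × 53.492 = 4104 g.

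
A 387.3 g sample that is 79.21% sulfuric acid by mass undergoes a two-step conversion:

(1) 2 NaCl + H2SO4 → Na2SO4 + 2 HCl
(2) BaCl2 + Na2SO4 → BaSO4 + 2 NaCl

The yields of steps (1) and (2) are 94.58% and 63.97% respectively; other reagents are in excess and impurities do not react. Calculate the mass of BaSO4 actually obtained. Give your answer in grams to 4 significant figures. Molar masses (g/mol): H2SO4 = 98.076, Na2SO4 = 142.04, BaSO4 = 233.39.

Pure H2SO4 = 387.3 × 0.7921 = 306.78 g.
n(H2SO4) = 306.78 / 98.076 = 3.1280 mol.
Step 1 (H2SO4:Na2SO4 = 1:1): theoretical n(Na2SO4) = 3.1280 mol; at 94.58% yield, n(Na2SO4) = 2.9584 mol.
Step 2 (Na2SO4:BaSO4 = 1:1): theoretical n(BaSO4) = 2.9584 mol, so theoretical mass = 2.9584 × 233.39 = 690.47 g.
At 63.97% yield, actual mass of BaSO4 = 690.47 × 0.6397 = 441.70 g.

441.7 g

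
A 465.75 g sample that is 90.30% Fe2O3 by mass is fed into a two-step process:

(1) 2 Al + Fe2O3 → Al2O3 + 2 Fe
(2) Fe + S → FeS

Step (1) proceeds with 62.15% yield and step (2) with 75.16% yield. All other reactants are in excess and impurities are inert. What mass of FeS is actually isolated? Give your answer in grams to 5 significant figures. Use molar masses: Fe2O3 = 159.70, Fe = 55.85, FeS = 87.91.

216.29 g

Pure Fe2O3 = 465.75 × 0.9030 = 420.572 g.
n(Fe2O3) = 420.572 / 159.70 = 2.63351 mol.
Step 1 (Fe2O3:Fe = 1:2): theoretical n(Fe) = 5.26703 mol; at 62.15% yield, n(Fe) = 3.27346 mol.
Step 2 (Fe:FeS = 1:1): theoretical n(FeS) = 3.27346 mol, so theoretical mass = 3.27346 × 87.91 = 287.770 g.
At 75.16% yield, actual mass of FeS = 287.770 × 0.7516 = 216.288 g.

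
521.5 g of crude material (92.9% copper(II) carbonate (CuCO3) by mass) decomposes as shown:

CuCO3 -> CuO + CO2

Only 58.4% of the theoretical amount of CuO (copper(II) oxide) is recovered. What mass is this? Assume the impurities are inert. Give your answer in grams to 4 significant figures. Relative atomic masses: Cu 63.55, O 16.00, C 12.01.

Pure CuCO3 available = 521.5 g × 0.929 = 484.47 g.
M(CuCO3) = 63.55 + 12.01 + 3(16.00) = 123.56 g/mol.
M(CuO) = 63.55 + 16.00 = 79.55 g/mol.
n(CuCO3) = 484.47 g / 123.56 g/mol = 3.9210 mol.
From the equation the CuCO3:CuO mole ratio is 1:1, so n(CuO) = 3.9210 × 1/1 = 3.9210 mol.
Mass of CuO = 3.9210 mol × 79.55 g/mol = 311.91 g.
Actual mass collected = 311.91 g × 0.584 = 182.16 g.

182.2 g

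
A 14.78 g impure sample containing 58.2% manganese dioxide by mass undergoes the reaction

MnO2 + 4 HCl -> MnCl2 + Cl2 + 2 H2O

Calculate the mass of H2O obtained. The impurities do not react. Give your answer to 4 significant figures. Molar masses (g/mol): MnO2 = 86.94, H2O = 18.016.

Mass of pure MnO2 = 14.78 g × 0.582 = 8.6020 g.
n(MnO2) = 8.6020 g / 86.94 g/mol = 0.098941 mol.
From the equation the MnO2:H2O mole ratio is 1:2, so n(H2O) = 0.098941 × 2/1 = 0.19788 mol.
Mass of H2O = 0.19788 mol × 18.016 g/mol = 3.5651 g.

3.565 g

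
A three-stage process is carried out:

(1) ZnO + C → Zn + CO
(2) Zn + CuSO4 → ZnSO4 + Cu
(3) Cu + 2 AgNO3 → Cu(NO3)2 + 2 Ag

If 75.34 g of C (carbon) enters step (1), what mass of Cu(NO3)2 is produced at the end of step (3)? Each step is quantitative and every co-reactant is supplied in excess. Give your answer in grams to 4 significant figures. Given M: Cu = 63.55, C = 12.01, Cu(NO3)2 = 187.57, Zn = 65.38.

n(C) = 75.34 / 12.01 = 6.2731 mol.
Reaction (1): C→Zn ratio 1:1 ⇒ n(Zn) = 6.2731 mol.
Reaction (2): Zn→Cu ratio 1:1 ⇒ n(Cu) = 6.2731 mol.
Reaction (3): Cu→Cu(NO3)2 ratio 1:1 ⇒ n(Cu(NO3)2) = 6.2731 mol.
Mass of Cu(NO3)2 = 6.2731 × 187.57 = 1176.6 g.

1177 g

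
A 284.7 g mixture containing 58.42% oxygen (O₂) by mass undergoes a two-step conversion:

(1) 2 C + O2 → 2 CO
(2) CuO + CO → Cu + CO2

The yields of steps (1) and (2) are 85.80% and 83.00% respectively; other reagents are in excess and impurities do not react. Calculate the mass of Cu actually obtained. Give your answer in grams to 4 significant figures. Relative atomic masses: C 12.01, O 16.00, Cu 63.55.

470.4 g

Pure O2 = 284.7 × 0.5842 = 166.32 g.
M(O2) = 2(16.00) = 32.00 g/mol.
M(Cu) = 63.55 g/mol.
n(O2) = 166.32 / 32.00 = 5.1976 mol.
Step 1 (O2:CO = 1:2): theoretical n(CO) = 10.395 mol; at 85.80% yield, n(CO) = 8.9190 mol.
Step 2 (CO:Cu = 1:1): theoretical n(Cu) = 8.9190 mol, so theoretical mass = 8.9190 × 63.55 = 566.80 g.
At 83.00% yield, actual mass of Cu = 566.80 × 0.8300 = 470.45 g.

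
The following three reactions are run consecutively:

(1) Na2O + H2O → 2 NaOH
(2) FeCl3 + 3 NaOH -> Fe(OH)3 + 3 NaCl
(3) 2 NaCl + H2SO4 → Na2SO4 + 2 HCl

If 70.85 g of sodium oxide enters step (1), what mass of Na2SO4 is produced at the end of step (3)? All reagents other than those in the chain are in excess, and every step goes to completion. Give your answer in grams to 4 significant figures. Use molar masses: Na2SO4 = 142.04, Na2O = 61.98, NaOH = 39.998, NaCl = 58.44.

162.4 g

n(Na2O) = 70.85 / 61.98 = 1.1431 mol.
Reaction (1): Na2O→NaOH ratio 1:2 ⇒ n(NaOH) = 2.2862 mol.
Reaction (2): NaOH→NaCl ratio 3:3 ⇒ n(NaCl) = 2.2862 mol.
Reaction (3): NaCl→Na2SO4 ratio 2:1 ⇒ n(Na2SO4) = 1.1431 mol.
Mass of Na2SO4 = 1.1431 × 142.04 = 162.37 g.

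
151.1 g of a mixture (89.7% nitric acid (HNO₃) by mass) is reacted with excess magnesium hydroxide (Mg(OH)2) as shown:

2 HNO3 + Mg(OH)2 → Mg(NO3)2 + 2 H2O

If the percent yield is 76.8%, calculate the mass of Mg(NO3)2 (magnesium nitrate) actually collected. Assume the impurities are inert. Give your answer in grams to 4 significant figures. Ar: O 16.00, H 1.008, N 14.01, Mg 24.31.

Pure HNO3 available = 151.1 g × 0.897 = 135.54 g.
M(HNO3) = 1.008 + 14.01 + 3(16.00) = 63.018 g/mol.
M(Mg(NO3)2) = 24.31 + 2(14.01) + 6(16.00) = 148.33 g/mol.
n(HNO3) = 135.54 g / 63.018 g/mol = 2.1508 mol.
From the equation the HNO3:Mg(NO3)2 mole ratio is 2:1, so n(Mg(NO3)2) = 2.1508 × 1/2 = 1.0754 mol.
Mass of Mg(NO3)2 = 1.0754 mol × 148.33 g/mol = 159.51 g.
Actual mass collected = 159.51 g × 0.768 = 122.50 g.

122.5 g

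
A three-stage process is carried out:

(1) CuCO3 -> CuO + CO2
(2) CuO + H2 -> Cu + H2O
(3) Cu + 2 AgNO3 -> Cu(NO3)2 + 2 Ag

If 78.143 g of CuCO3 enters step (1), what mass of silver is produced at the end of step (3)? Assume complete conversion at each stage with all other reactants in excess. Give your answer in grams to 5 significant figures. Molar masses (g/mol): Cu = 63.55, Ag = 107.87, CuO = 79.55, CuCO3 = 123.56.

n(CuCO3) = 78.143 / 123.56 = 0.632430 mol.
Reaction (1): CuCO3→CuO ratio 1:1 ⇒ n(CuO) = 0.632430 mol.
Reaction (2): CuO→Cu ratio 1:1 ⇒ n(Cu) = 0.632430 mol.
Reaction (3): Cu→Ag ratio 1:2 ⇒ n(Ag) = 1.26486 mol.
Mass of Ag = 1.26486 × 107.87 = 136.440 g.

136.44 g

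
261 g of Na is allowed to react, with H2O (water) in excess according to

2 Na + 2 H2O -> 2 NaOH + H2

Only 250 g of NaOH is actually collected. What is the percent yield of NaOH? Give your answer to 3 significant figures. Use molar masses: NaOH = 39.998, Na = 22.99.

n(Na) = 261.0 g / 22.99 g/mol = 11.35 mol.
From the equation the Na:NaOH mole ratio is 2:2, so n(NaOH) = 11.35 × 2/2 = 11.35 mol.
Mass of NaOH = 11.35 mol × 39.998 g/mol = 454.1 g.
This is the theoretical yield. Percent yield = 250 g / 454.1 g × 100% = 55.06%.

55.1 %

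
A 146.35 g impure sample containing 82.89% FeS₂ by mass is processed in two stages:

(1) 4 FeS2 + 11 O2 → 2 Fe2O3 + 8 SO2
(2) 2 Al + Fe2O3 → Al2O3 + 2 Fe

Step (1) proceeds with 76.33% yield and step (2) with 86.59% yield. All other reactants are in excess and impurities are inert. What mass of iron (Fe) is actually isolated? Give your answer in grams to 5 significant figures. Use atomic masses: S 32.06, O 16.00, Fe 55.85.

Pure FeS2 = 146.35 × 0.8289 = 121.310 g.
M(FeS2) = 55.85 + 2(32.06) = 119.97 g/mol.
M(Fe) = 55.85 g/mol.
n(FeS2) = 121.310 / 119.97 = 1.01117 mol.
Step 1 (FeS2:Fe2O3 = 4:2): theoretical n(Fe2O3) = 0.505583 mol; at 76.33% yield, n(Fe2O3) = 0.385911 mol.
Step 2 (Fe2O3:Fe = 1:2): theoretical n(Fe) = 0.771823 mol, so theoretical mass = 0.771823 × 55.85 = 43.1063 g.
At 86.59% yield, actual mass of Fe = 43.1063 × 0.8659 = 37.3257 g.

37.326 g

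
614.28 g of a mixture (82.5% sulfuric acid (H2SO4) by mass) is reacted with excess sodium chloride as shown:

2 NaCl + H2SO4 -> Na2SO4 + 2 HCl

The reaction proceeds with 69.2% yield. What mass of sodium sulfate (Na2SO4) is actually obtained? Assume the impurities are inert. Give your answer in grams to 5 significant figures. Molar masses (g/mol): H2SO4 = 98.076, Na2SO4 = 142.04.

507.90 g

Pure H2SO4 available = 614.28 g × 0.825 = 506.781 g.
n(H2SO4) = 506.781 g / 98.076 g/mol = 5.16723 mol.
From the equation the H2SO4:Na2SO4 mole ratio is 1:1, so n(Na2SO4) = 5.16723 × 1/1 = 5.16723 mol.
Mass of Na2SO4 = 5.16723 mol × 142.04 g/mol = 733.953 g.
Actual mass collected = 733.953 g × 0.692 = 507.895 g.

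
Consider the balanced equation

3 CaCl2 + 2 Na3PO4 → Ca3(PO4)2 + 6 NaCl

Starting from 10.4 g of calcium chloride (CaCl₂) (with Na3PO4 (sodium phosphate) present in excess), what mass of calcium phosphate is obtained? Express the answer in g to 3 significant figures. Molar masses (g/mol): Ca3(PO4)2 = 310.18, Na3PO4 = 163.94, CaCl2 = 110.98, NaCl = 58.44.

9.69 g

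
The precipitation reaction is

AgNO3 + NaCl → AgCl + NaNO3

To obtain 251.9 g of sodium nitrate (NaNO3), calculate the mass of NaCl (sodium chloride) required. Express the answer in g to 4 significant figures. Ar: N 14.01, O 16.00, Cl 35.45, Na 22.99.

173.2 g

M(NaNO3) = 22.99 + 14.01 + 3(16.00) = 85.00 g/mol.
M(NaCl) = 22.99 + 35.45 = 58.44 g/mol.
n(NaNO3) = 251.90 g / 85.00 g/mol = 2.9635 mol.
From the equation the NaNO3:NaCl mole ratio is 1:1, so n(NaCl) = 2.9635 × 1/1 = 2.9635 mol.
Mass of NaCl = 2.9635 mol × 58.44 g/mol = 173.19 g.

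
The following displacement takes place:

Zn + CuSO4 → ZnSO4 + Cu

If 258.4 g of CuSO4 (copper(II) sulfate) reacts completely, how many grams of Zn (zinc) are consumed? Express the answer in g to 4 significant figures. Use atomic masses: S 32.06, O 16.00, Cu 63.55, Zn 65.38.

M(CuSO4) = 63.55 + 32.06 + 4(16.00) = 159.61 g/mol.
M(Zn) = 65.38 g/mol.
n(CuSO4) = 258.40 g / 159.61 g/mol = 1.6189 mol.
From the equation the CuSO4:Zn mole ratio is 1:1, so n(Zn) = 1.6189 × 1/1 = 1.6189 mol.
Mass of Zn = 1.6189 mol × 65.38 g/mol = 105.85 g.

105.8 g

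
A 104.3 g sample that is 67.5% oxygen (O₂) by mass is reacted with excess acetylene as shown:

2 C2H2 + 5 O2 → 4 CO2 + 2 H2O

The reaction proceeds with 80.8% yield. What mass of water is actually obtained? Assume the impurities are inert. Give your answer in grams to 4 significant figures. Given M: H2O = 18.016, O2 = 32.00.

12.81 g

Pure O2 available = 104.3 g × 0.675 = 70.403 g.
n(O2) = 70.403 g / 32.00 g/mol = 2.2001 mol.
From the equation the O2:H2O mole ratio is 5:2, so n(H2O) = 2.2001 × 2/5 = 0.88003 mol.
Mass of H2O = 0.88003 mol × 18.016 g/mol = 15.855 g.
Actual mass collected = 15.855 g × 0.808 = 12.811 g.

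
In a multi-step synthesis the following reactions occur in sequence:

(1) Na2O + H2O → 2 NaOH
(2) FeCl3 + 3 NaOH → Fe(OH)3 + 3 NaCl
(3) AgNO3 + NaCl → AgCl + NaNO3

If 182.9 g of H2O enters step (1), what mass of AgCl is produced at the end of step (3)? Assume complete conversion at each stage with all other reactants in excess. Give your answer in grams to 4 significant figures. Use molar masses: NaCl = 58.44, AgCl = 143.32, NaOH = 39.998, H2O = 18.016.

n(H2O) = 182.9 / 18.016 = 10.152 mol.
Reaction (1): H2O→NaOH ratio 1:2 ⇒ n(NaOH) = 20.304 mol.
Reaction (2): NaOH→NaCl ratio 3:3 ⇒ n(NaCl) = 20.304 mol.
Reaction (3): NaCl→AgCl ratio 1:1 ⇒ n(AgCl) = 20.304 mol.
Mass of AgCl = 20.304 × 143.32 = 2910.0 g.

2910 g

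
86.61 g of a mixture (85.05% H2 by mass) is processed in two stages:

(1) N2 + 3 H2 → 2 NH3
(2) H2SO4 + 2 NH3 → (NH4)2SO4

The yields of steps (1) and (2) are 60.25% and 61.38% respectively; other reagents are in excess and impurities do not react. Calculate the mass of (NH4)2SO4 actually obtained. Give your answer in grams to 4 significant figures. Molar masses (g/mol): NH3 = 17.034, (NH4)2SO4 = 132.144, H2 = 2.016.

Pure H2 = 86.61 × 0.8505 = 73.662 g.
n(H2) = 73.662 / 2.016 = 36.539 mol.
Step 1 (H2:NH3 = 3:2): theoretical n(NH3) = 24.359 mol; at 60.25% yield, n(NH3) = 14.676 mol.
Step 2 (NH3:(NH4)2SO4 = 2:1): theoretical n((NH4)2SO4) = 7.3382 mol, so theoretical mass = 7.3382 × 132.144 = 969.69 g.
At 61.38% yield, actual mass of (NH4)2SO4 = 969.69 × 0.6138 = 595.20 g.

595.2 g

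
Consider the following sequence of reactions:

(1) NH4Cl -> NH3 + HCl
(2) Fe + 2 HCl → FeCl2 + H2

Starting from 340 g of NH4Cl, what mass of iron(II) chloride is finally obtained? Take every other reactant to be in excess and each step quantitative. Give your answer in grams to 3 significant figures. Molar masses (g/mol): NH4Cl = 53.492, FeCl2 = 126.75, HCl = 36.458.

403 g

n(NH4Cl) = 340.0 / 53.492 = 6.356 mol.
Step 1 gives a 1:1 ratio of NH4Cl to HCl, so n(HCl) = 6.356 mol.
In step 2 the HCl:FeCl2 ratio is 2:1, so n(FeCl2) = 3.178 mol.
Mass of FeCl2 = 3.178 × 126.75 = 402.8 g.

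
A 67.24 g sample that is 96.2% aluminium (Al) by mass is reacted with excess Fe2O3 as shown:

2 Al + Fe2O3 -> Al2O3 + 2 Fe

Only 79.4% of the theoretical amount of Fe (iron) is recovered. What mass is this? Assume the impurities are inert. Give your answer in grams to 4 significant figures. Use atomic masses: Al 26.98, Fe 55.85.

106.3 g

Pure Al available = 67.24 g × 0.962 = 64.685 g.
M(Al) = 26.98 g/mol.
M(Fe) = 55.85 g/mol.
n(Al) = 64.685 g / 26.98 g/mol = 2.3975 mol.
From the equation the Al:Fe mole ratio is 2:2, so n(Fe) = 2.3975 × 2/2 = 2.3975 mol.
Mass of Fe = 2.3975 mol × 55.85 g/mol = 133.90 g.
Actual mass collected = 133.90 g × 0.794 = 106.32 g.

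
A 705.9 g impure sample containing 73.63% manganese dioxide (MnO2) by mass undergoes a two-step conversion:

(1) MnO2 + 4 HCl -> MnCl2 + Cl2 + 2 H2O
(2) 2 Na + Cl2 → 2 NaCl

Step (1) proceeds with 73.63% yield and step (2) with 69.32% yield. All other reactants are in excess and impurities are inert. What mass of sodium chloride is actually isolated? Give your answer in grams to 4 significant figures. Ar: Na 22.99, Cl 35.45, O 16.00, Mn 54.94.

Pure MnO2 = 705.9 × 0.7363 = 519.75 g.
M(MnO2) = 54.94 + 2(16.00) = 86.94 g/mol.
M(NaCl) = 22.99 + 35.45 = 58.44 g/mol.
n(MnO2) = 519.75 / 86.94 = 5.9783 mol.
Step 1 (MnO2:Cl2 = 1:1): theoretical n(Cl2) = 5.9783 mol; at 73.63% yield, n(Cl2) = 4.4018 mol.
Step 2 (Cl2:NaCl = 1:2): theoretical n(NaCl) = 8.8037 mol, so theoretical mass = 8.8037 × 58.44 = 514.49 g.
At 69.32% yield, actual mass of NaCl = 514.49 × 0.6932 = 356.64 g.

356.6 g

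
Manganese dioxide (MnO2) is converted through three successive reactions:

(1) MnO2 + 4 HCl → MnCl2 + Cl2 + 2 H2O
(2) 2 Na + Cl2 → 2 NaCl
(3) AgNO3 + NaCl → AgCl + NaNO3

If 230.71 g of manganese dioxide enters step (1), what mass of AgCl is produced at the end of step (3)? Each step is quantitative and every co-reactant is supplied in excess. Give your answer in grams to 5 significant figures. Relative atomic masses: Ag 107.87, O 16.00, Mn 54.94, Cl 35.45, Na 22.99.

M(MnO2) = 54.94 + 2(16.00) = 86.94 g/mol.
M(AgCl) = 107.87 + 35.45 = 143.32 g/mol.
n(MnO2) = 230.71 / 86.94 = 2.65367 mol.
Reaction (1): MnO2→Cl2 ratio 1:1 ⇒ n(Cl2) = 2.65367 mol.
Reaction (2): Cl2→NaCl ratio 1:2 ⇒ n(NaCl) = 5.30734 mol.
Reaction (3): NaCl→AgCl ratio 1:1 ⇒ n(AgCl) = 5.30734 mol.
Mass of AgCl = 5.30734 × 143.32 = 760.648 g.

760.65 g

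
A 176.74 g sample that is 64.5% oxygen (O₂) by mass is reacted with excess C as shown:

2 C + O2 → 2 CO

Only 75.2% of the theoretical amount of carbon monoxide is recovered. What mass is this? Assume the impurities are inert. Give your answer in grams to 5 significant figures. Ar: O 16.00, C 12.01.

150.07 g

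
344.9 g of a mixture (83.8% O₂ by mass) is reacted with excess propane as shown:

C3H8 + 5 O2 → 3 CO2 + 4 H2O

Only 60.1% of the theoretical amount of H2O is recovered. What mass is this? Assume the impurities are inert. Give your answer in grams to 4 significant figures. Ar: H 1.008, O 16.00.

Pure O2 available = 344.9 g × 0.838 = 289.03 g.
M(O2) = 2(16.00) = 32.00 g/mol.
M(H2O) = 2(1.008) + 16.00 = 18.016 g/mol.
n(O2) = 289.03 g / 32.00 g/mol = 9.0321 mol.
From the equation the O2:H2O mole ratio is 5:4, so n(H2O) = 9.0321 × 4/5 = 7.2257 mol.
Mass of H2O = 7.2257 mol × 18.016 g/mol = 130.18 g.
Actual mass collected = 130.18 g × 0.601 = 78.237 g.

78.24 g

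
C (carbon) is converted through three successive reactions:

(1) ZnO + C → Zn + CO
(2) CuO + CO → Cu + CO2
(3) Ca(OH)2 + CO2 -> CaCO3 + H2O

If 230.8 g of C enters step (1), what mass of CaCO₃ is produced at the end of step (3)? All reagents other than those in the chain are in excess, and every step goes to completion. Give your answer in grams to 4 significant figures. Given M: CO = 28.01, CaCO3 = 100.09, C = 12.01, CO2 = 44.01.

1923 g

n(C) = 230.8 / 12.01 = 19.217 mol.
Reaction (1): C→CO ratio 1:1 ⇒ n(CO) = 19.217 mol.
Reaction (2): CO→CO2 ratio 1:1 ⇒ n(CO2) = 19.217 mol.
Reaction (3): CO2→CaCO3 ratio 1:1 ⇒ n(CaCO3) = 19.217 mol.
Mass of CaCO3 = 19.217 × 100.09 = 1923.5 g.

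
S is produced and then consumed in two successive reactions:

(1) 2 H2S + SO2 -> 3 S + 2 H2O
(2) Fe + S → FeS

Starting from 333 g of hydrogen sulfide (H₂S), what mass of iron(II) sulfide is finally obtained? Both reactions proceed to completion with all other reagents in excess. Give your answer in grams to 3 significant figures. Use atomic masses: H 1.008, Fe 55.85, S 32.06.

1290 g

M(H2S) = 2(1.008) + 32.06 = 34.076 g/mol.
M(FeS) = 55.85 + 32.06 = 87.91 g/mol.
n(H2S) = 333.0 / 34.076 = 9.772 mol.
Step 1 gives a 2:3 ratio of H2S to S, so n(S) = 14.66 mol.
In step 2 the S:FeS ratio is 1:1, so n(FeS) = 14.66 mol.
Mass of FeS = 14.66 × 87.91 = 1289 g.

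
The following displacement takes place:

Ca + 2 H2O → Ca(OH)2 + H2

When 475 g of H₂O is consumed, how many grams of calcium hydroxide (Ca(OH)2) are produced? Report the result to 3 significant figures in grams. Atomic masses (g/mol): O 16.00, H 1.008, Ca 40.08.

M(H2O) = 2(1.008) + 16.00 = 18.016 g/mol.
M(Ca(OH)2) = 40.08 + 2(16.00) + 2(1.008) = 74.096 g/mol.
n(H2O) = 475.0 g / 18.016 g/mol = 26.37 mol.
From the equation the H2O:Ca(OH)2 mole ratio is 2:1, so n(Ca(OH)2) = 26.37 × 1/2 = 13.18 mol.
Mass of Ca(OH)2 = 13.18 mol × 74.096 g/mol = 976.8 g.

977 g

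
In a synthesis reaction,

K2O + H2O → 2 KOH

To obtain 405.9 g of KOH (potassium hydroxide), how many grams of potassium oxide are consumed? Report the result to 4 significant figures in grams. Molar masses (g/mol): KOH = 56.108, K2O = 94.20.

340.7 g

n(KOH) = 405.90 g / 56.108 g/mol = 7.2343 mol.
From the equation the KOH:K2O mole ratio is 2:1, so n(K2O) = 7.2343 × 1/2 = 3.6171 mol.
Mass of K2O = 3.6171 mol × 94.20 g/mol = 340.73 g.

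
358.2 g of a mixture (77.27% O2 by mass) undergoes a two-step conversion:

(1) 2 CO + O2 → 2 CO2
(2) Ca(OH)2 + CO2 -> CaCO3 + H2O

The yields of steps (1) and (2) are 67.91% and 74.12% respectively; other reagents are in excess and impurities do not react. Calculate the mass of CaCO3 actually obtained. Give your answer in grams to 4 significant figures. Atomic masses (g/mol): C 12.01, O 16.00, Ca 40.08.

Pure O2 = 358.2 × 0.7727 = 276.78 g.
M(O2) = 2(16.00) = 32.00 g/mol.
M(CaCO3) = 40.08 + 12.01 + 3(16.00) = 100.09 g/mol.
n(O2) = 276.78 / 32.00 = 8.6494 mol.
Step 1 (O2:CO2 = 1:2): theoretical n(CO2) = 17.299 mol; at 67.91% yield, n(CO2) = 11.748 mol.
Step 2 (CO2:CaCO3 = 1:1): theoretical n(CaCO3) = 11.748 mol, so theoretical mass = 11.748 × 100.09 = 1175.8 g.
At 74.12% yield, actual mass of CaCO3 = 1175.8 × 0.7412 = 871.52 g.

871.5 g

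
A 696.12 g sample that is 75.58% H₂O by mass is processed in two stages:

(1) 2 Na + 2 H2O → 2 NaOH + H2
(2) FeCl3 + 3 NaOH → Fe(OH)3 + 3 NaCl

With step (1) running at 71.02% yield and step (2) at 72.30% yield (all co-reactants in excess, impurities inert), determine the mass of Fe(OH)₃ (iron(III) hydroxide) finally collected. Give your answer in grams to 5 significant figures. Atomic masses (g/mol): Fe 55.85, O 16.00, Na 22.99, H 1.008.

534.20 g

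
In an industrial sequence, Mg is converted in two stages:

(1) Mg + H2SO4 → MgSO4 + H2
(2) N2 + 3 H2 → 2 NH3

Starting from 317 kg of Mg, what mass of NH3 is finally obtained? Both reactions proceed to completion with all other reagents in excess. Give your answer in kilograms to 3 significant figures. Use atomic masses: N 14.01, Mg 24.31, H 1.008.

M(Mg) = 24.31 g/mol.
M(NH3) = 14.01 + 3(1.008) = 17.034 g/mol.
317 kg = 317000 g.
n(Mg) = 317000 / 24.31 = 13040 mol.
Step 1 gives a 1:1 ratio of Mg to H2, so n(H2) = 13040 mol.
In step 2 the H2:NH3 ratio is 3:2, so n(NH3) = 8693 mol.
Mass of NH3 = 8693 × 17.034 = 148100 g = 148 kg.

148 kg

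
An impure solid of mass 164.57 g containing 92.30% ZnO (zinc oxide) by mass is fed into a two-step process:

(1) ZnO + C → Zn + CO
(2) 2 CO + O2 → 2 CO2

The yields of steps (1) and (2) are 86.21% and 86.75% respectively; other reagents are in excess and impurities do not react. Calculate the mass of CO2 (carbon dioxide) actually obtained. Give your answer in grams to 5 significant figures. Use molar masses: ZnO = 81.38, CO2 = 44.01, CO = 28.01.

Pure ZnO = 164.57 × 0.9230 = 151.898 g.
n(ZnO) = 151.898 / 81.38 = 1.86653 mol.
Step 1 (ZnO:CO = 1:1): theoretical n(CO) = 1.86653 mol; at 86.21% yield, n(CO) = 1.60913 mol.
Step 2 (CO:CO2 = 2:2): theoretical n(CO2) = 1.60913 mol, so theoretical mass = 1.60913 × 44.01 = 70.8180 g.
At 86.75% yield, actual mass of CO2 = 70.8180 × 0.8675 = 61.4346 g.

61.435 g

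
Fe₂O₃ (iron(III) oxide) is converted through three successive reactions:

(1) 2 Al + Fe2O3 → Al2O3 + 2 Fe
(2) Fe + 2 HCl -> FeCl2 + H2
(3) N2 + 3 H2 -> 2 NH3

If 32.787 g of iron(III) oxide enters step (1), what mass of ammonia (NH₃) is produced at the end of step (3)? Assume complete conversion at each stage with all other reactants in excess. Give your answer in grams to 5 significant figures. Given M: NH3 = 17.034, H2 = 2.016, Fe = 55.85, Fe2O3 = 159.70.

n(Fe2O3) = 32.787 / 159.70 = 0.205304 mol.
Reaction (1): Fe2O3→Fe ratio 1:2 ⇒ n(Fe) = 0.410607 mol.
Reaction (2): Fe→H2 ratio 1:1 ⇒ n(H2) = 0.410607 mol.
Reaction (3): H2→NH3 ratio 3:2 ⇒ n(NH3) = 0.273738 mol.
Mass of NH3 = 0.273738 × 17.034 = 4.66286 g.

4.6629 g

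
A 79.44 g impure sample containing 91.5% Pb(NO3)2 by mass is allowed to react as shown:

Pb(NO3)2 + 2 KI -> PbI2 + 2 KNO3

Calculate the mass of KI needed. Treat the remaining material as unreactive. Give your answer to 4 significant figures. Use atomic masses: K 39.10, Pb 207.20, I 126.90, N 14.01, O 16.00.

Mass of pure Pb(NO3)2 = 79.44 g × 0.915 = 72.688 g.
M(Pb(NO3)2) = 207.20 + 2(14.01) + 6(16.00) = 331.22 g/mol.
M(KI) = 39.10 + 126.90 = 166.00 g/mol.
n(Pb(NO3)2) = 72.688 g / 331.22 g/mol = 0.21945 mol.
From the equation the Pb(NO3)2:KI mole ratio is 1:2, so n(KI) = 0.21945 × 2/1 = 0.43891 mol.
Mass of KI = 0.43891 mol × 166.00 g/mol = 72.859 g.

72.86 g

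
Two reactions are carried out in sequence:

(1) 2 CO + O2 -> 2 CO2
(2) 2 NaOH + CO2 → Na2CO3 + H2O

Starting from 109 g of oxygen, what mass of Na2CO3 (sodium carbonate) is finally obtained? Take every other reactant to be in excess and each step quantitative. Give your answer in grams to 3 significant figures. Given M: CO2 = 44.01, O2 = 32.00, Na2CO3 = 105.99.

n(O2) = 109.0 / 32.00 = 3.406 mol.
Step 1 gives a 1:2 ratio of O2 to CO2, so n(CO2) = 6.812 mol.
In step 2 the CO2:Na2CO3 ratio is 1:1, so n(Na2CO3) = 6.812 mol.
Mass of Na2CO3 = 6.812 × 105.99 = 722.1 g.

722 g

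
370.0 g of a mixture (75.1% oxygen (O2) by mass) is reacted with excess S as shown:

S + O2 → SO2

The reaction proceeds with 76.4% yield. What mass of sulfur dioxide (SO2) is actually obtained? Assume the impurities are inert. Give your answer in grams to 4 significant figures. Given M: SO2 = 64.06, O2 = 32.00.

Pure O2 available = 370.0 g × 0.751 = 277.87 g.
n(O2) = 277.87 g / 32.00 g/mol = 8.6834 mol.
From the equation the O2:SO2 mole ratio is 1:1, so n(SO2) = 8.6834 × 1/1 = 8.6834 mol.
Mass of SO2 = 8.6834 mol × 64.06 g/mol = 556.26 g.
Actual mass collected = 556.26 g × 0.764 = 424.98 g.

425.0 g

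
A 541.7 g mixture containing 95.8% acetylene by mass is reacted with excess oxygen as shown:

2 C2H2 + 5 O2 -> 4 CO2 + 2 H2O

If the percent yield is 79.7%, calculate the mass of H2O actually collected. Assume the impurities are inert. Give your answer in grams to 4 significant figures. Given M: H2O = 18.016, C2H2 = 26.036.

Pure C2H2 available = 541.7 g × 0.958 = 518.95 g.
n(C2H2) = 518.95 g / 26.036 g/mol = 19.932 mol.
From the equation the C2H2:H2O mole ratio is 2:2, so n(H2O) = 19.932 × 2/2 = 19.932 mol.
Mass of H2O = 19.932 mol × 18.016 g/mol = 359.09 g.
Actual mass collected = 359.09 g × 0.797 = 286.20 g.

286.2 g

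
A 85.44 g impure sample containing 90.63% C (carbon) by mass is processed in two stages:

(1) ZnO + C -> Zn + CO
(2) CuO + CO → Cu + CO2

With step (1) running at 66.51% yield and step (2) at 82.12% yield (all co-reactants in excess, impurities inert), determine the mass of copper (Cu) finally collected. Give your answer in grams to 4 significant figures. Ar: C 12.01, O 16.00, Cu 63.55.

Pure C = 85.44 × 0.9063 = 77.434 g.
M(C) = 12.01 g/mol.
M(Cu) = 63.55 g/mol.
n(C) = 77.434 / 12.01 = 6.4475 mol.
Step 1 (C:CO = 1:1): theoretical n(CO) = 6.4475 mol; at 66.51% yield, n(CO) = 4.2882 mol.
Step 2 (CO:Cu = 1:1): theoretical n(Cu) = 4.2882 mol, so theoretical mass = 4.2882 × 63.55 = 272.52 g.
At 82.12% yield, actual mass of Cu = 272.52 × 0.8212 = 223.79 g.

223.8 g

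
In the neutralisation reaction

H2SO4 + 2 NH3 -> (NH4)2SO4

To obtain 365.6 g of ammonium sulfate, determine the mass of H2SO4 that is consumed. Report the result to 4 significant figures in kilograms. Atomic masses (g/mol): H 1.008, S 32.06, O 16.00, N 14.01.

M((NH4)2SO4) = 2(14.01) + 8(1.008) + 32.06 + 4(16.00) = 132.144 g/mol.
M(H2SO4) = 2(1.008) + 32.06 + 4(16.00) = 98.076 g/mol.
n((NH4)2SO4) = 365.60 g / 132.144 g/mol = 2.7667 mol.
From the equation the (NH4)2SO4:H2SO4 mole ratio is 1:1, so n(H2SO4) = 2.7667 × 1/1 = 2.7667 mol.
Mass of H2SO4 = 2.7667 mol × 98.076 g/mol = 271.34 g.
Converting to kg: 271.34 g = 0.2713 kg.

0.2713 kg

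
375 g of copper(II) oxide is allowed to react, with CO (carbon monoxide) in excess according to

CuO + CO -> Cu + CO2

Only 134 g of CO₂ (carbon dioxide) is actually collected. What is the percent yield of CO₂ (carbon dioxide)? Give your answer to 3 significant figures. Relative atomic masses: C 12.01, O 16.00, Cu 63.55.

64.6 %

M(CuO) = 63.55 + 16.00 = 79.55 g/mol.
M(CO2) = 12.01 + 2(16.00) = 44.01 g/mol.
n(CuO) = 375.0 g / 79.55 g/mol = 4.714 mol.
From the equation the CuO:CO2 mole ratio is 1:1, so n(CO2) = 4.714 × 1/1 = 4.714 mol.
Mass of CO2 = 4.714 mol × 44.01 g/mol = 207.5 g.
This is the theoretical yield. Percent yield = 134 g / 207.5 g × 100% = 64.59%.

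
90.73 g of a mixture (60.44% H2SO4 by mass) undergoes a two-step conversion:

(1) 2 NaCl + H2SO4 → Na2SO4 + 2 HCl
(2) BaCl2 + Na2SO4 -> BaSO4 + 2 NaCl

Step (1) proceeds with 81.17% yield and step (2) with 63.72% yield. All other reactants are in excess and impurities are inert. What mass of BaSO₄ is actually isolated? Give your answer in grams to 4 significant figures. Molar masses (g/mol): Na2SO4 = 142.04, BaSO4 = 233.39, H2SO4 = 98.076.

Pure H2SO4 = 90.73 × 0.6044 = 54.837 g.
n(H2SO4) = 54.837 / 98.076 = 0.55913 mol.
Step 1 (H2SO4:Na2SO4 = 1:1): theoretical n(Na2SO4) = 0.55913 mol; at 81.17% yield, n(Na2SO4) = 0.45385 mol.
Step 2 (Na2SO4:BaSO4 = 1:1): theoretical n(BaSO4) = 0.45385 mol, so theoretical mass = 0.45385 × 233.39 = 105.92 g.
At 63.72% yield, actual mass of BaSO4 = 105.92 × 0.6372 = 67.494 g.

67.49 g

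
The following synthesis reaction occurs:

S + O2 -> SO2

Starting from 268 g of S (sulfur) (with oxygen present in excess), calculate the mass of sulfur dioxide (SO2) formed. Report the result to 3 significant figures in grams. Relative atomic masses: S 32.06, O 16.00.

535 g

M(S) = 32.06 g/mol.
M(SO2) = 32.06 + 2(16.00) = 64.06 g/mol.
n(S) = 268.0 g / 32.06 g/mol = 8.359 mol.
From the equation the S:SO2 mole ratio is 1:1, so n(SO2) = 8.359 × 1/1 = 8.359 mol.
Mass of SO2 = 8.359 mol × 64.06 g/mol = 535.5 g.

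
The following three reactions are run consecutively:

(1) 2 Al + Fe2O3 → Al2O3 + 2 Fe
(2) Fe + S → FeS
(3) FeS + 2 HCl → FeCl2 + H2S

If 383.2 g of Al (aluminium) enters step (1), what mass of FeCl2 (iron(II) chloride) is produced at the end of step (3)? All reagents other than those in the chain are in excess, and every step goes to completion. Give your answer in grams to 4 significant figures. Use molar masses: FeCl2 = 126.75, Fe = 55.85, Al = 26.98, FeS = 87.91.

1800 g

n(Al) = 383.2 / 26.98 = 14.203 mol.
Reaction (1): Al→Fe ratio 2:2 ⇒ n(Fe) = 14.203 mol.
Reaction (2): Fe→FeS ratio 1:1 ⇒ n(FeS) = 14.203 mol.
Reaction (3): FeS→FeCl2 ratio 1:1 ⇒ n(FeCl2) = 14.203 mol.
Mass of FeCl2 = 14.203 × 126.75 = 1800.2 g.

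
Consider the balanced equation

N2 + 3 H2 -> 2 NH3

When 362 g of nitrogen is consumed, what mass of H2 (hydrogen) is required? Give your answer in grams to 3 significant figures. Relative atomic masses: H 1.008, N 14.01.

M(N2) = 2(14.01) = 28.02 g/mol.
M(H2) = 2(1.008) = 2.016 g/mol.
n(N2) = 362.0 g / 28.02 g/mol = 12.92 mol.
From the equation the N2:H2 mole ratio is 1:3, so n(H2) = 12.92 × 3/1 = 38.76 mol.
Mass of H2 = 38.76 mol × 2.016 g/mol = 78.14 g.

78.1 g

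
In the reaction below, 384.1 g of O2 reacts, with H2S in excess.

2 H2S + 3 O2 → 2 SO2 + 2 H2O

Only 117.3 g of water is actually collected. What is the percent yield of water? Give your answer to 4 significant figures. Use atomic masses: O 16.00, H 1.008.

81.36 %

M(O2) = 2(16.00) = 32.00 g/mol.
M(H2O) = 2(1.008) + 16.00 = 18.016 g/mol.
n(O2) = 384.10 g / 32.00 g/mol = 12.003 mol.
From the equation the O2:H2O mole ratio is 3:2, so n(H2O) = 12.003 × 2/3 = 8.0021 mol.
Mass of H2O = 8.0021 mol × 18.016 g/mol = 144.17 g.
This is the theoretical yield. Percent yield = 117.3 g / 144.17 g × 100% = 81.365%.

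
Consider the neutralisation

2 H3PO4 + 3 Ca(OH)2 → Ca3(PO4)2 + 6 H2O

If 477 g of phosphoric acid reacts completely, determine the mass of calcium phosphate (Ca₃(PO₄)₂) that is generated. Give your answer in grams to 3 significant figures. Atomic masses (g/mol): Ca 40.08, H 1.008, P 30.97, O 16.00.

M(H3PO4) = 3(1.008) + 30.97 + 4(16.00) = 97.994 g/mol.
M(Ca3(PO4)2) = 3(40.08) + 2(30.97) + 8(16.00) = 310.18 g/mol.
n(H3PO4) = 477.0 g / 97.994 g/mol = 4.868 mol.
From the equation the H3PO4:Ca3(PO4)2 mole ratio is 2:1, so n(Ca3(PO4)2) = 4.868 × 1/2 = 2.434 mol.
Mass of Ca3(PO4)2 = 2.434 mol × 310.18 g/mol = 754.9 g.

755 g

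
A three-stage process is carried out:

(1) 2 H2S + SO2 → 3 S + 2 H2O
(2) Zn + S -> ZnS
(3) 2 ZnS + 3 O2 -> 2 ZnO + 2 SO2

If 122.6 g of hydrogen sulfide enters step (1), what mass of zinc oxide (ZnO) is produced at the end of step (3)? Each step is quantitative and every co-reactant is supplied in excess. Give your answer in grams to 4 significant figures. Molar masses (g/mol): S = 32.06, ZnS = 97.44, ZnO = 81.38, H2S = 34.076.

439.2 g

n(H2S) = 122.6 / 34.076 = 3.5978 mol.
Reaction (1): H2S→S ratio 2:3 ⇒ n(S) = 5.3968 mol.
Reaction (2): S→ZnS ratio 1:1 ⇒ n(ZnS) = 5.3968 mol.
Reaction (3): ZnS→ZnO ratio 2:2 ⇒ n(ZnO) = 5.3968 mol.
Mass of ZnO = 5.3968 × 81.38 = 439.19 g.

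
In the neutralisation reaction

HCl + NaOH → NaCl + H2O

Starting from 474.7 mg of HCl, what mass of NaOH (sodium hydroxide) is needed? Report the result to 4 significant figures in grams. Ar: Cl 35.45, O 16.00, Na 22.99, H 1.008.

M(HCl) = 1.008 + 35.45 = 36.458 g/mol.
M(NaOH) = 22.99 + 16.00 + 1.008 = 39.998 g/mol.
Convert: 474.7 mg = 0.47470 g.
n(HCl) = 0.47470 g / 36.458 g/mol = 0.013020 mol.
From the equation the HCl:NaOH mole ratio is 1:1, so n(NaOH) = 0.013020 × 1/1 = 0.013020 mol.
Mass of NaOH = 0.013020 mol × 39.998 g/mol = 0.52079 g.

0.5208 g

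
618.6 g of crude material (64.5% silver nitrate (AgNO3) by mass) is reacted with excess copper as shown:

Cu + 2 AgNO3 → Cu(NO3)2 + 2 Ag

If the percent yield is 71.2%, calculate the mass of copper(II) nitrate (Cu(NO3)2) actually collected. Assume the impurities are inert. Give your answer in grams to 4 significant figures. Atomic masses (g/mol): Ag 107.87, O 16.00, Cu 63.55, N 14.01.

156.8 g

Pure AgNO3 available = 618.6 g × 0.645 = 399.00 g.
M(AgNO3) = 107.87 + 14.01 + 3(16.00) = 169.88 g/mol.
M(Cu(NO3)2) = 63.55 + 2(14.01) + 6(16.00) = 187.57 g/mol.
n(AgNO3) = 399.00 g / 169.88 g/mol = 2.3487 mol.
From the equation the AgNO3:Cu(NO3)2 mole ratio is 2:1, so n(Cu(NO3)2) = 2.3487 × 1/2 = 1.1743 mol.
Mass of Cu(NO3)2 = 1.1743 mol × 187.57 g/mol = 220.27 g.
Actual mass collected = 220.27 g × 0.712 = 156.83 g.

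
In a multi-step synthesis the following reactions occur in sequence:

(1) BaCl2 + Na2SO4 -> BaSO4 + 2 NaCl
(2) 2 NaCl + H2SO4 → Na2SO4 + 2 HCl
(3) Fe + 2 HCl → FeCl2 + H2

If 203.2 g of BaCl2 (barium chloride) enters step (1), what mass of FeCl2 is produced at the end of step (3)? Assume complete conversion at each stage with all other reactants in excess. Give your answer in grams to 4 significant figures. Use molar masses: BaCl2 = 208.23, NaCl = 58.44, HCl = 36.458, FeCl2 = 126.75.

123.7 g

n(BaCl2) = 203.2 / 208.23 = 0.97584 mol.
Reaction (1): BaCl2→NaCl ratio 1:2 ⇒ n(NaCl) = 1.9517 mol.
Reaction (2): NaCl→HCl ratio 2:2 ⇒ n(HCl) = 1.9517 mol.
Reaction (3): HCl→FeCl2 ratio 2:1 ⇒ n(FeCl2) = 0.97584 mol.
Mass of FeCl2 = 0.97584 × 126.75 = 123.69 g.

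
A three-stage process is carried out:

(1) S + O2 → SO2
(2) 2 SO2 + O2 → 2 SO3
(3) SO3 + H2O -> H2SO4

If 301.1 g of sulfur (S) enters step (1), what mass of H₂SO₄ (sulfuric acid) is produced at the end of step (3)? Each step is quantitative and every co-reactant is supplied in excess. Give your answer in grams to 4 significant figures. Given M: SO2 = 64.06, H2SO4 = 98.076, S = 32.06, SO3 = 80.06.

n(S) = 301.1 / 32.06 = 9.3918 mol.
Reaction (1): S→SO2 ratio 1:1 ⇒ n(SO2) = 9.3918 mol.
Reaction (2): SO2→SO3 ratio 2:2 ⇒ n(SO3) = 9.3918 mol.
Reaction (3): SO3→H2SO4 ratio 1:1 ⇒ n(H2SO4) = 9.3918 mol.
Mass of H2SO4 = 9.3918 × 98.076 = 921.11 g.

921.1 g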